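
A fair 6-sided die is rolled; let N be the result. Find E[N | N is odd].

Given N is odd, N is equally likely to be any of {1, 3, 5}.
E[N | N is odd] = (1 + 3 + 5) / 3 = 3.

3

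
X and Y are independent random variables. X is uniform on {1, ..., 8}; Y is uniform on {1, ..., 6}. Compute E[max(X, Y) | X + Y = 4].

8/3

Outcomes with X + Y = 4: (1,3), (2,2), (3,1), each with probability 1/48.
E[max(X, Y) | X + Y = 4] = (3 + 2 + 3) / 3 = 8/3.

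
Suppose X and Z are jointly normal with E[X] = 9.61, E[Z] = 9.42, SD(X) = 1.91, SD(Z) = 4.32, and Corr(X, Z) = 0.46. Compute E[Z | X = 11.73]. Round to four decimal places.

E[Z | X=x] = μ_Z + ρ(σ_Z/σ_X)(x − μ_X) for jointly normal variables.
E[Z | X=11.73] = 9.42 + (0.46)·(4.32/1.91)·(11.73 − (9.61)) = 9.42 + (1.04042)·(2.12) = 11.6257.

11.6257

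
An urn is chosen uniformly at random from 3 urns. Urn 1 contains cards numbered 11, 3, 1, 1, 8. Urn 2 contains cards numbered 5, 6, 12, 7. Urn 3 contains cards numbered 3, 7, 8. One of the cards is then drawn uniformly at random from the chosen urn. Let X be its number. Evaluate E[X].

E[X | urn 1] = (11+3+1+1+8)/5 = 24/5.
E[X | urn 2] = (5+6+12+7)/4 = 15/2.
E[X | urn 3] = (3+7+8)/3 = 6.
E[X] = (1/3)·(24/5) + (1/3)·(15/2) + (1/3)·(6) = 61/10.

61/10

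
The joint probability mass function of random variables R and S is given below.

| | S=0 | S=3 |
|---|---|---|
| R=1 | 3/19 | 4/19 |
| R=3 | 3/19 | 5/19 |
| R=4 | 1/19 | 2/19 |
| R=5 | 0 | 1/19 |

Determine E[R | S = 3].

8/3

P(S = 3) = 12/19.
Summing R·P(R=x,S=y) over the conditioning event gives 32/19.
E[R | S = 3] = (32/19) / (12/19) = 8/3.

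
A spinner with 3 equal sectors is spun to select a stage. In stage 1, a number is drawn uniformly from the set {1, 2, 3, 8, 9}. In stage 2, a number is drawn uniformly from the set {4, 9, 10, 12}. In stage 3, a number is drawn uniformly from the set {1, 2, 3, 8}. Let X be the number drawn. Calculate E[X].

E[X | stage 1] = (1+2+3+8+9)/5 = 23/5.
E[X | stage 2] = (4+9+10+12)/4 = 35/4.
E[X | stage 3] = (1+2+3+8)/4 = 7/2.
By the law of total expectation,
E[X] = (1/3)·(23/5) + (1/3)·(35/4) + (1/3)·(7/2) = 337/60.

337/60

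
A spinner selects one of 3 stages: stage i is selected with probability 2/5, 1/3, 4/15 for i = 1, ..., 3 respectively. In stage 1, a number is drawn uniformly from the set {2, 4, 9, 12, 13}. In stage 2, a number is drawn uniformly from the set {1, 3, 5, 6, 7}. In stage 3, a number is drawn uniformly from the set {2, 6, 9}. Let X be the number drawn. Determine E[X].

278/45

E[X | stage 1] = (2+4+9+12+13)/5 = 8.
E[X | stage 2] = (1+3+5+6+7)/5 = 22/5.
E[X | stage 3] = (2+6+9)/3 = 17/3.
By the law of total expectation,
E[X] = (2/5)·(8) + (1/3)·(22/5) + (4/15)·(17/3) = 278/45.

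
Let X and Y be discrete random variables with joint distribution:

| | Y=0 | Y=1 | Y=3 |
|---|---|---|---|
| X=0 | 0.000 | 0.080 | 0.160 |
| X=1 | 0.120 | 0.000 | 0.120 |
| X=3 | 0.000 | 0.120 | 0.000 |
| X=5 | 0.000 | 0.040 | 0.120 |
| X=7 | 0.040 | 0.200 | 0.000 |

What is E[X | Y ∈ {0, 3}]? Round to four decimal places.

P(Y ∈ {0, 3}) = 0.560.
Summing X·P(X=x,Y=y) over the conditioning event gives 1.120.
E[X | Y ∈ {0, 3}] = (1.120) / (0.560) = 2.0000.

2.0000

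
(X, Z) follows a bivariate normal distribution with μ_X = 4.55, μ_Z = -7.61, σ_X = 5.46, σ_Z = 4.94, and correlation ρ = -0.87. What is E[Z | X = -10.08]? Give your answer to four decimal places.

3.9059

E[Z | X=x] = μ_Z + ρ(σ_Z/σ_X)(x − μ_X) for jointly normal variables.
E[Z | X=-10.08] = -7.61 + (-0.87)·(4.94/5.46)·(-10.08 − (4.55)) = -7.61 + (-0.78714)·(-14.63) = 3.9059.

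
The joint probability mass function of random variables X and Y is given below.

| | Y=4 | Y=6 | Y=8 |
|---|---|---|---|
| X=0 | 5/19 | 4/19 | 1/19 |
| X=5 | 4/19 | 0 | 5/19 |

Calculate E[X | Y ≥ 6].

P(Y ≥ 6) = 10/19.
Summing X·P(X=x,Y=y) over the conditioning event gives 25/19.
E[X | Y ≥ 6] = (25/19) / (10/19) = 5/2.

5/2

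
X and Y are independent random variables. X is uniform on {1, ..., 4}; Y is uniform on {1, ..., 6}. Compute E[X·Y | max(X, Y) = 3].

Outcomes with max(X, Y) = 3: (1,3), (2,3), (3,1), (3,2), (3,3), each with probability 1/24.
E[X·Y | max(X, Y) = 3] = (3 + 6 + 3 + 6 + 9) / 5 = 27/5.

27/5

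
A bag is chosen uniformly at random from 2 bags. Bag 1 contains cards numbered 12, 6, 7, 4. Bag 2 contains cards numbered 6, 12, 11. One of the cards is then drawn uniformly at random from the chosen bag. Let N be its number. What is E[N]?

203/24

E[N | bag 1] = (12+6+7+4)/4 = 29/4.
E[N | bag 2] = (6+12+11)/3 = 29/3.
By the law of total expectation,
E[N] = (1/2)·(29/4) + (1/2)·(29/3) = 203/24.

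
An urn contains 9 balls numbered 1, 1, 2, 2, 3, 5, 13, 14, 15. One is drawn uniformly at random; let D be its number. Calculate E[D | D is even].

6

P(D is even) = 1/3.
Σ over the event: 2·2/9 + 14·1/9 = 2.
E[D | D is even] = (2) / (1/3) = 6.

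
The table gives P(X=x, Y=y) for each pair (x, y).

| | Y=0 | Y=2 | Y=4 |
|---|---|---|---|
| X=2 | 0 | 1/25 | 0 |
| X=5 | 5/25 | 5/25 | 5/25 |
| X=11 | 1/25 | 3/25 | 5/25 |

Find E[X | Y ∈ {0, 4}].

P(Y ∈ {0, 4}) = 16/25.
Σ X·P over the event = 5·(5/25) + 5·(5/25) + 11·(1/25) + 11·(5/25) = 116/25.
E[X | Y ∈ {0, 4}] = (116/25) / (16/25) = 29/4.

29/4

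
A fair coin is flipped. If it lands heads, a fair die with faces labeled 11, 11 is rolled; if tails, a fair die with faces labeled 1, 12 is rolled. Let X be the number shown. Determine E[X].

E[X | heads] = (11+11)/2 = 11.
E[X | tails] = (1+12)/2 = 13/2.
E[X] = (1/2)·(11) + (1/2)·(13/2) = 35/4.

35/4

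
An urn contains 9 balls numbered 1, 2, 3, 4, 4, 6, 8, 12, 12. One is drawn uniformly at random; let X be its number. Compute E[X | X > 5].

19/2

P(X > 5) = 4/9.
Σ over the event: 6·1/9 + 8·1/9 + 12·2/9 = 38/9.
E[X | X > 5] = (38/9) / (4/9) = 19/2.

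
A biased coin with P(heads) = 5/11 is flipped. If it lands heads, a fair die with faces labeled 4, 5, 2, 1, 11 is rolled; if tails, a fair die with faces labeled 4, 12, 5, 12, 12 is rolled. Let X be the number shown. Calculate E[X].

7

E[X | heads] = (4+5+2+1+11)/5 = 23/5.
E[X | tails] = (4+12+5+12+12)/5 = 9.
By the law of total expectation,
E[X] = (5/11)·(23/5) + (6/11)·(9) = 7.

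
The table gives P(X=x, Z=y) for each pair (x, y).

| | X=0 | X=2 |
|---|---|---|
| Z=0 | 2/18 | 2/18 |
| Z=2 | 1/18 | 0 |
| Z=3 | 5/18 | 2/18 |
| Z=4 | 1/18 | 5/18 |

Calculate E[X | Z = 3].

P(Z = 3) = 7/18.
Σ X·P over the event = 0·(5/18) + 2·(2/18) = 2/9.
E[X | Z = 3] = (2/9) / (7/18) = 4/7.

4/7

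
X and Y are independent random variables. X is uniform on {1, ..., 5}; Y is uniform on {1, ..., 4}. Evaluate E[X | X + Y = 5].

5/2

Outcomes with X + Y = 5: (1,4), (2,3), (3,2), (4,1), each with probability 1/20.
E[X | X + Y = 5] = (1 + 2 + 3 + 4) / 4 = 5/2.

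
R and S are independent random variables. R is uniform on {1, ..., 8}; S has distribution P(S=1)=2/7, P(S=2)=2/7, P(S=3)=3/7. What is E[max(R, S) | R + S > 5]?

211/36

P(R + S > 5) = 9/14.
Summing max(R,S)·P(x,y) over outcomes with R + S > 5 gives 211/56.
E[max(R, S) | R + S > 5] = (211/56) / (9/14) = 211/36.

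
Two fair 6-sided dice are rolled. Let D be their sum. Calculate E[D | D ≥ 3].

50/7

P(D ≥ 3) = 35/36.
E[D | D ≥ 3] = (125/18) / (35/36) = 50/7.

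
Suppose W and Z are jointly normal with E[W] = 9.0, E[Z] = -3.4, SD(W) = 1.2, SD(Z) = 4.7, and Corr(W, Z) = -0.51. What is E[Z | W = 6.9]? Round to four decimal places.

For a bivariate normal, E[Z | W=x] = μ_Z + ρ·(σ_Z/σ_W)·(x − μ_W).
E[Z | W=6.9] = -3.4 + (-0.51)·(4.7/1.2)·(6.9 − (9.0)) = -3.4 + (-1.9975)·(-2.1) = 0.7948.

0.7948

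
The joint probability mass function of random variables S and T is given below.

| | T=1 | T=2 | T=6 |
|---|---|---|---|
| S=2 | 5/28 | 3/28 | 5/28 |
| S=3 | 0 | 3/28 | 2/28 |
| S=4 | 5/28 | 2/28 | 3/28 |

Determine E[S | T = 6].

14/5

P(T = 6) = 5/14.
Σ S·P over the event = 2·(5/28) + 3·(2/28) + 4·(3/28) = 1.
E[S | T = 6] = (1) / (5/14) = 14/5.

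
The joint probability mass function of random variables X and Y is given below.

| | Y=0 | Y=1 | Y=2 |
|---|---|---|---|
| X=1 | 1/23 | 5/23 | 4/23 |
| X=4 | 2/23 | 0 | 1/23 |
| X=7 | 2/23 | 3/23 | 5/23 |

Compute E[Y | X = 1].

13/10

P(X = 1) = 10/23.
Σ Y·P over the event = 0·(1/23) + 1·(5/23) + 2·(4/23) = 13/23.
E[Y | X = 1] = (13/23) / (10/23) = 13/10.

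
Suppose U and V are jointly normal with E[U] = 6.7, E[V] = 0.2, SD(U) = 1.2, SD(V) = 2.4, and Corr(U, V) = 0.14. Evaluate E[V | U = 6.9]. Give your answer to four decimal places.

The regression of V on U has slope ρ·σ_V/σ_U and passes through (μ_U, μ_V).
E[V | U=6.9] = 0.2 + (0.14)·(2.4/1.2)·(6.9 − (6.7)) = 0.2 + (0.28)·(0.2) = 0.2560.

0.2560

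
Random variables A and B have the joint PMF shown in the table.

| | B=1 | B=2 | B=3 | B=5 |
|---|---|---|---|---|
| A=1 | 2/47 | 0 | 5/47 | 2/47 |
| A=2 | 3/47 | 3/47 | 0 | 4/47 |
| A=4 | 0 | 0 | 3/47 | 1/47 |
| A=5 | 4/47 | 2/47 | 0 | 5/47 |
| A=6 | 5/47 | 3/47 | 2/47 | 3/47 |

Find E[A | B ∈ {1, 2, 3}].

P(B ∈ {1, 2, 3}) = 32/47.
Summing A·P(A=x,B=y) over the conditioning event gives 121/47.
E[A | B ∈ {1, 2, 3}] = (121/47) / (32/47) = 121/32.

121/32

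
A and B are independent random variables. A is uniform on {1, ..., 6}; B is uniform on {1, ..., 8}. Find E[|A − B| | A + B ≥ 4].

P(A + B ≥ 4) = 15/16.
Summing |A−B|·P(x,y) over outcomes with A + B ≥ 4 gives 29/12.
E[|A − B| | A + B ≥ 4] = (29/12) / (15/16) = 116/45.

116/45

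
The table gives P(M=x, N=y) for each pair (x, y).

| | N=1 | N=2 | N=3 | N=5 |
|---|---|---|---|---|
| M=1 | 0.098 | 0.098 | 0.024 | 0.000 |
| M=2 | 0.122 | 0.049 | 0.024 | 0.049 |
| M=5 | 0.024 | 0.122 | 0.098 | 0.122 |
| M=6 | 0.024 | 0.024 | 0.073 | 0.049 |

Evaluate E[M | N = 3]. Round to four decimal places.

P(N = 3) = 0.219.
Σ M·P over the event = 1·(0.024) + 2·(0.024) + 5·(0.098) + 6·(0.073) = 1.000.
E[M | N = 3] = (1.000) / (0.219) = 4.5662.

4.5662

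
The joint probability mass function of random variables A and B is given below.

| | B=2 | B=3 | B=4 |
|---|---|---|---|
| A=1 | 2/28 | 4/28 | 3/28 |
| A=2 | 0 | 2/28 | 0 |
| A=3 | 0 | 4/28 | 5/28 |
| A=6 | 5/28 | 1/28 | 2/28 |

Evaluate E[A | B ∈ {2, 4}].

62/17

P(B ∈ {2, 4}) = 17/28.
Σ A·P over the event = 1·(2/28) + 1·(3/28) + 3·(5/28) + 6·(5/28) + 6·(2/28) = 31/14.
E[A | B ∈ {2, 4}] = (31/14) / (17/28) = 62/17.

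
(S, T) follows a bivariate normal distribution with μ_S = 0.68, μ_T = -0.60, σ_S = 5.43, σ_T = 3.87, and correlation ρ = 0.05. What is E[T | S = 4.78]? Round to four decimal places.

-0.4539

The regression of T on S has slope ρ·σ_T/σ_S and passes through (μ_S, μ_T).
E[T | S=4.78] = -0.60 + (0.05)·(3.87/5.43)·(4.78 − (0.68)) = -0.60 + (0.035635)·(4.1) = -0.4539.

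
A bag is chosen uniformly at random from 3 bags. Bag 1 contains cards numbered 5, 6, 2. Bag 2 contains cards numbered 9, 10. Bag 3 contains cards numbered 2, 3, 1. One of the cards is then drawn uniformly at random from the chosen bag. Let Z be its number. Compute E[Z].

95/18

E[Z | bag 1] = (5+6+2)/3 = 13/3.
E[Z | bag 2] = (9+10)/2 = 19/2.
E[Z | bag 3] = (2+3+1)/3 = 2.
E[Z] = (1/3)·(13/3) + (1/3)·(19/2) + (1/3)·(2) = 95/18.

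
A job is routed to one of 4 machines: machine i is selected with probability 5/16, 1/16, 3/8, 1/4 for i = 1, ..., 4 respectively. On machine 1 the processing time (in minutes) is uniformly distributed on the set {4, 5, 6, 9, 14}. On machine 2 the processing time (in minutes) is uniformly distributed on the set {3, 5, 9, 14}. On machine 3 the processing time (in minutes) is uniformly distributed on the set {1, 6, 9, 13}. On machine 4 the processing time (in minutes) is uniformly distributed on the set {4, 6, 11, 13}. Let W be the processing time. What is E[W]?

E[W | machine 1] = (4+5+6+9+14)/5 = 38/5.
E[W | machine 2] = (3+5+9+14)/4 = 31/4.
E[W | machine 3] = (1+6+9+13)/4 = 29/4.
E[W | machine 4] = (4+6+11+13)/4 = 17/2.
By the law of total expectation,
E[W] = (5/16)·(38/5) + (1/16)·(31/4) + (3/8)·(29/4) + (1/4)·(17/2) = 493/64.

493/64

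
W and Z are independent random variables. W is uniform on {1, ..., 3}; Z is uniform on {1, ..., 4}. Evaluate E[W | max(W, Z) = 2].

5/3

P(max(W, Z) = 2) = 1/4.
Summing W·P(x,y) over outcomes with max(W, Z) = 2 gives 5/12.
E[W | max(W, Z) = 2] = (5/12) / (1/4) = 5/3.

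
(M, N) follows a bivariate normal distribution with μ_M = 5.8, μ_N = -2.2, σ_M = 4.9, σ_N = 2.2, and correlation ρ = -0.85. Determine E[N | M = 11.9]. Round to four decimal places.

E[N | M=x] = μ_N + ρ(σ_N/σ_M)(x − μ_M) for jointly normal variables.
E[N | M=11.9] = -2.2 + (-0.85)·(2.2/4.9)·(11.9 − (5.8)) = -2.2 + (-0.381633)·(6.1) = -4.5280.

-4.5280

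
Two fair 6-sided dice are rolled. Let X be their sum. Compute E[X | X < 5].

P(X < 5) = 1/6.
Σ over the event: 2·1/36 + 3·1/18 + 4·1/12 = 5/9.
E[X | X < 5] = (5/9) / (1/6) = 10/3.

10/3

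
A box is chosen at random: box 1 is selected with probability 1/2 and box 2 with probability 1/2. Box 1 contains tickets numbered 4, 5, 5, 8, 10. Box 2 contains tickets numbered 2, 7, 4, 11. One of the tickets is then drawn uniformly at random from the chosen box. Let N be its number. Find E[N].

31/5

E[N | box 1] = (4+5+5+8+10)/5 = 32/5.
E[N | box 2] = (2+7+4+11)/4 = 6.
E[N] = (1/2)·(32/5) + (1/2)·(6) = 31/5.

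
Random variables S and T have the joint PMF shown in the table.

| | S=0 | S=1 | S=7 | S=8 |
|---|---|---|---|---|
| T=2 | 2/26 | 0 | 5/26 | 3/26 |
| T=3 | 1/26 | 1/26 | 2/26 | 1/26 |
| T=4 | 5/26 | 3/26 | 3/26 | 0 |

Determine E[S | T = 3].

P(T = 3) = 5/26.
Σ S·P over the event = 0·(1/26) + 1·(1/26) + 7·(2/26) + 8·(1/26) = 23/26.
E[S | T = 3] = (23/26) / (5/26) = 23/5.

23/5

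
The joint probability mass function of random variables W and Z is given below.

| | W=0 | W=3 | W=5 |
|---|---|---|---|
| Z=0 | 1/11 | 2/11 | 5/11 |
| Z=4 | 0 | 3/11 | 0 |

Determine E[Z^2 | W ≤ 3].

P(W ≤ 3) = 6/11.
Σ Z^2·P over the event = 0·(1/11) + 0·(2/11) + 16·(3/11) = 48/11.
E[Z^2 | W ≤ 3] = (48/11) / (6/11) = 8.

8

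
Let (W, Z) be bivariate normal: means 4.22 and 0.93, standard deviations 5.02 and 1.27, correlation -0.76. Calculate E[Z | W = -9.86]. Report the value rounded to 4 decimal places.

3.6372

For a bivariate normal, E[Z | W=x] = μ_Z + ρ·(σ_Z/σ_W)·(x − μ_W).
E[Z | W=-9.86] = 0.93 + (-0.76)·(1.27/5.02)·(-9.86 − (4.22)) = 0.93 + (-0.19227)·(-14.08) = 3.6372.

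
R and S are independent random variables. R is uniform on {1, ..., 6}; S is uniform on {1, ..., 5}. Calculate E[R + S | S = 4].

15/2

Outcomes with S = 4: (1,4), (2,4), (3,4), (4,4), (5,4), (6,4), each with probability 1/30.
E[R + S | S = 4] = (5 + 6 + 7 + 8 + 9 + 10) / 6 = 15/2.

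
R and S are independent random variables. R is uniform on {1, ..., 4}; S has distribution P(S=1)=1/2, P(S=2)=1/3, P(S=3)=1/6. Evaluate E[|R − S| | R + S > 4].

17/10

P(R + S > 4) = 5/12.
Summing |R−S|·P(x,y) over outcomes with R + S > 4 gives 17/24.
E[|R − S| | R + S > 4] = (17/24) / (5/12) = 17/10.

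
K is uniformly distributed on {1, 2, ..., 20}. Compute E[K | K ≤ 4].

Given K ≤ 4, K is equally likely to be any of {1, 2, 3, 4}.
E[K | K ≤ 4] = (1 + 2 + 3 + 4) / 4 = 5/2.

5/2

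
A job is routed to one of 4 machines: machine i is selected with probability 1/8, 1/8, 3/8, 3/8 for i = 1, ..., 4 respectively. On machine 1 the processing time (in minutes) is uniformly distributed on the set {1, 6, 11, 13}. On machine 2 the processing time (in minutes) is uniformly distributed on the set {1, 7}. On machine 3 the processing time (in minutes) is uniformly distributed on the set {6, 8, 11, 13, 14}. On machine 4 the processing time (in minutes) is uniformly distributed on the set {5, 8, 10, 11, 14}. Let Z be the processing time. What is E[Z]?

287/32

E[Z | machine 1] = (1+6+11+13)/4 = 31/4.
E[Z | machine 2] = (1+7)/2 = 4.
E[Z | machine 3] = (6+8+11+13+14)/5 = 52/5.
E[Z | machine 4] = (5+8+10+11+14)/5 = 48/5.
By the law of total expectation,
E[Z] = (1/8)·(31/4) + (1/8)·(4) + (3/8)·(52/5) + (3/8)·(48/5) = 287/32.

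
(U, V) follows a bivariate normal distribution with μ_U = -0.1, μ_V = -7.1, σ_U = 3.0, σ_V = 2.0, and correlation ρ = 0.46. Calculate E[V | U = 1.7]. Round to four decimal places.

For a bivariate normal, E[V | U=x] = μ_V + ρ·(σ_V/σ_U)·(x − μ_U).
E[V | U=1.7] = -7.1 + (0.46)·(2.0/3.0)·(1.7 − (-0.1)) = -7.1 + (0.30667)·(1.8) = -6.5480.

-6.5480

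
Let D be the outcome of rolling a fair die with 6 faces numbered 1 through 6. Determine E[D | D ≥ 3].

Given D ≥ 3, D is equally likely to be any of {3, 4, 5, 6}.
E[D | D ≥ 3] = (3 + 4 + 5 + 6) / 4 = 9/2.

9/2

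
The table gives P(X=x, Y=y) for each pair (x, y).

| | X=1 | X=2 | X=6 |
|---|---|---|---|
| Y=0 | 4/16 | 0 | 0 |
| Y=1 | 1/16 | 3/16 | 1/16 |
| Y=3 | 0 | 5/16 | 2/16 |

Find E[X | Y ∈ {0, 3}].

P(Y ∈ {0, 3}) = 11/16.
Σ X·P over the event = 1·(4/16) + 2·(5/16) + 6·(2/16) = 13/8.
E[X | Y ∈ {0, 3}] = (13/8) / (11/16) = 26/11.

26/11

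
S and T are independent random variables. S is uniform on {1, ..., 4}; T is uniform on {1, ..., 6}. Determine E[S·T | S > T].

35/6

P(S > T) = 1/4.
Summing ST·P(x,y) over outcomes with S > T gives 35/24.
E[S·T | S > T] = (35/24) / (1/4) = 35/6.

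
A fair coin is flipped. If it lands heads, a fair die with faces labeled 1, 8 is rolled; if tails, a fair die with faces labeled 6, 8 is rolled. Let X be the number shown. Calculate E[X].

E[X | heads] = (1+8)/2 = 9/2.
E[X | tails] = (6+8)/2 = 7.
By the law of total expectation,
E[X] = (1/2)·(9/2) + (1/2)·(7) = 23/4.

23/4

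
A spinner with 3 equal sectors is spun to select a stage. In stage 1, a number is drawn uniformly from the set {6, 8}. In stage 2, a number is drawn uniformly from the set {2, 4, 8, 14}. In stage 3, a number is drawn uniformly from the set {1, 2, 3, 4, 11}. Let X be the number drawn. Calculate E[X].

91/15

E[X | stage 1] = (6+8)/2 = 7.
E[X | stage 2] = (2+4+8+14)/4 = 7.
E[X | stage 3] = (1+2+3+4+11)/5 = 21/5.
By the law of total expectation,
E[X] = (1/3)·(7) + (1/3)·(7) + (1/3)·(21/5) = 91/15.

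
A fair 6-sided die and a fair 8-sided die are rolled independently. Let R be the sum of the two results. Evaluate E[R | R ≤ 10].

132/19

P(R ≤ 10) = 19/24.
E[R | R ≤ 10] = (11/2) / (19/24) = 132/19.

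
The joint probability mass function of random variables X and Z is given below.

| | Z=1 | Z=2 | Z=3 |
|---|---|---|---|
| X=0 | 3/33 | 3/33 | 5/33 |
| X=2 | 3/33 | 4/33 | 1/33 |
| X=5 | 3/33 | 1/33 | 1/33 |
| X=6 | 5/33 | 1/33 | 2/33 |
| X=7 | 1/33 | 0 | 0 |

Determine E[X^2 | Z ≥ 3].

101/9

P(Z ≥ 3) = 3/11.
Σ X^2·P over the event = 0·(5/33) + 4·(1/33) + 25·(1/33) + 36·(2/33) = 101/33.
E[X^2 | Z ≥ 3] = (101/33) / (3/11) = 101/9.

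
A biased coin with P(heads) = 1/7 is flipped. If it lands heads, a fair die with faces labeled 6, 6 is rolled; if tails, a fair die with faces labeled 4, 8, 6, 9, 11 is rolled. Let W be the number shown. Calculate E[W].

E[W | heads] = (6+6)/2 = 6.
E[W | tails] = (4+8+6+9+11)/5 = 38/5.
By the law of total expectation,
E[W] = (1/7)·(6) + (6/7)·(38/5) = 258/35.

258/35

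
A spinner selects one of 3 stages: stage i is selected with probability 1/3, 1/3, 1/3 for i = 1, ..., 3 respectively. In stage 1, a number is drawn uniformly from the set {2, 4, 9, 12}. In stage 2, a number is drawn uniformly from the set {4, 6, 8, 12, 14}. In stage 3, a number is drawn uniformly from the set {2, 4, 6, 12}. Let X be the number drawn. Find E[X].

431/60

E[X | stage 1] = (2+4+9+12)/4 = 27/4.
E[X | stage 2] = (4+6+8+12+14)/5 = 44/5.
E[X | stage 3] = (2+4+6+12)/4 = 6.
E[X] = (1/3)·(27/4) + (1/3)·(44/5) + (1/3)·(6) = 431/60.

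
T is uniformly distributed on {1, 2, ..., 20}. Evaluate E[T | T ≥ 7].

P(T ≥ 7) = 7/10.
E[T | T ≥ 7] = (189/20) / (7/10) = 27/2.

27/2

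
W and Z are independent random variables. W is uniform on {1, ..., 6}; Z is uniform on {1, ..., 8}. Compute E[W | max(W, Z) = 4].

22/7

Outcomes with max(W, Z) = 4: (1,4), (2,4), (3,4), (4,1), (4,2), (4,3), (4,4), each with probability 1/48.
E[W | max(W, Z) = 4] = (1 + 2 + 3 + 4 + 4 + 4 + 4) / 7 = 22/7.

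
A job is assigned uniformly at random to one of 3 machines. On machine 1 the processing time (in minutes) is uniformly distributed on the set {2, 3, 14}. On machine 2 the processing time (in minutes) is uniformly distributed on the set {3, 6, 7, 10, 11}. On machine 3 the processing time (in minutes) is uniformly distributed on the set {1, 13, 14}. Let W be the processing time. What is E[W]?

346/45

E[W | machine 1] = (2+3+14)/3 = 19/3.
E[W | machine 2] = (3+6+7+10+11)/5 = 37/5.
E[W | machine 3] = (1+13+14)/3 = 28/3.
By the law of total expectation,
E[W] = (1/3)·(19/3) + (1/3)·(37/5) + (1/3)·(28/3) = 346/45.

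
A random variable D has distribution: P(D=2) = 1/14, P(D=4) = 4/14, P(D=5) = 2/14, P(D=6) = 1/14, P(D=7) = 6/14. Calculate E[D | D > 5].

P(D > 5) = 1/2.
Σ over the event: 6·1/14 + 7·3/7 = 24/7.
E[D | D > 5] = (24/7) / (1/2) = 48/7.

48/7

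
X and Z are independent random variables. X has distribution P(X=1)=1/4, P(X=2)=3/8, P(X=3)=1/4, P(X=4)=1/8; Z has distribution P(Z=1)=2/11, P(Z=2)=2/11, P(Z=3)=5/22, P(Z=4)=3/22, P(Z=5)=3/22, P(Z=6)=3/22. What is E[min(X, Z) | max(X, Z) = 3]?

94/51

P(max(X, Z) = 3) = 51/176.
Summing min(X,Z)·P(x,y) over outcomes with max(X, Z) = 3 gives 47/88.
E[min(X, Z) | max(X, Z) = 3] = (47/88) / (51/176) = 94/51.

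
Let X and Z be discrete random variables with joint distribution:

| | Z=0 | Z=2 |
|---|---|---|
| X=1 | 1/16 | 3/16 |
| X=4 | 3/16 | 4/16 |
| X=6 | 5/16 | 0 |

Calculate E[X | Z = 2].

P(Z = 2) = 7/16.
Σ X·P over the event = 1·(3/16) + 4·(4/16) = 19/16.
E[X | Z = 2] = (19/16) / (7/16) = 19/7.

19/7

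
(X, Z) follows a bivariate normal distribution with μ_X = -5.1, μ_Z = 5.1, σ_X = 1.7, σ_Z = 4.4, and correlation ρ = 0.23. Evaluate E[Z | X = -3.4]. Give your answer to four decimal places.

6.1120

E[Z | X=x] = μ_Z + ρ(σ_Z/σ_X)(x − μ_X) for jointly normal variables.
E[Z | X=-3.4] = 5.1 + (0.23)·(4.4/1.7)·(-3.4 − (-5.1)) = 5.1 + (0.59529)·(1.7) = 6.1120.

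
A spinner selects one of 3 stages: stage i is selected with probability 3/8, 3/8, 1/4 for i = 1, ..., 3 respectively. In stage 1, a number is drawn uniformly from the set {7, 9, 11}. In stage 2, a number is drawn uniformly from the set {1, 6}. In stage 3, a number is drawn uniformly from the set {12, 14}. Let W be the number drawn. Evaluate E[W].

E[W | stage 1] = (7+9+11)/3 = 9.
E[W | stage 2] = (1+6)/2 = 7/2.
E[W | stage 3] = (12+14)/2 = 13.
E[W] = (3/8)·(9) + (3/8)·(7/2) + (1/4)·(13) = 127/16.

127/16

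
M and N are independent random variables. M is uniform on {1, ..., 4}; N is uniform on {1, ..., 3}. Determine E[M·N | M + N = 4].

10/3

Outcomes with M + N = 4: (1,3), (2,2), (3,1), each with probability 1/12.
E[M·N | M + N = 4] = (3 + 4 + 3) / 3 = 10/3.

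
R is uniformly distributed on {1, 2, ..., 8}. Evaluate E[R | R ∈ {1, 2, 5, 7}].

P(R ∈ {1, 2, 5, 7}) = 1/2.
Σ over the event: 1·1/8 + 2·1/8 + 5·1/8 + 7·1/8 = 15/8.
E[R | R ∈ {1, 2, 5, 7}] = (15/8) / (1/2) = 15/4.

15/4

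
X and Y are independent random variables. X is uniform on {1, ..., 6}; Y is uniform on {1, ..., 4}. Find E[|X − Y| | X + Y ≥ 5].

P(X + Y ≥ 5) = 3/4.
Summing |X−Y|·P(x,y) over outcomes with X + Y ≥ 5 gives 19/12.
E[|X − Y| | X + Y ≥ 5] = (19/12) / (3/4) = 19/9.

19/9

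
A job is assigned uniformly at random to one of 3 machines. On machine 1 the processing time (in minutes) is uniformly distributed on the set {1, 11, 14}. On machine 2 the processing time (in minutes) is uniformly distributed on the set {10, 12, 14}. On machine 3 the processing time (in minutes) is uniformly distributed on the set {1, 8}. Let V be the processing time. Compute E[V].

E[V | machine 1] = (1+11+14)/3 = 26/3.
E[V | machine 2] = (10+12+14)/3 = 12.
E[V | machine 3] = (1+8)/2 = 9/2.
E[V] = (1/3)·(26/3) + (1/3)·(12) + (1/3)·(9/2) = 151/18.

151/18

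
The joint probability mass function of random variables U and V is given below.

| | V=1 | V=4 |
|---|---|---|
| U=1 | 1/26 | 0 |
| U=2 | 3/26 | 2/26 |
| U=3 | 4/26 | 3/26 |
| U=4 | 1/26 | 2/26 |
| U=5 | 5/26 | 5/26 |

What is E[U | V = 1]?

24/7

P(V = 1) = 7/13.
Σ U·P over the event = 1·(1/26) + 2·(3/26) + 3·(4/26) + 4·(1/26) + 5·(5/26) = 24/13.
E[U | V = 1] = (24/13) / (7/13) = 24/7.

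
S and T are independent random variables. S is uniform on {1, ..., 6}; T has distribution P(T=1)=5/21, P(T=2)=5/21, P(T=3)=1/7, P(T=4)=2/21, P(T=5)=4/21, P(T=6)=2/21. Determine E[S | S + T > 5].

350/83

P(S + T > 5) = 83/126.
Summing S·P(x,y) over outcomes with S + T > 5 gives 25/9.
E[S | S + T > 5] = (25/9) / (83/126) = 350/83.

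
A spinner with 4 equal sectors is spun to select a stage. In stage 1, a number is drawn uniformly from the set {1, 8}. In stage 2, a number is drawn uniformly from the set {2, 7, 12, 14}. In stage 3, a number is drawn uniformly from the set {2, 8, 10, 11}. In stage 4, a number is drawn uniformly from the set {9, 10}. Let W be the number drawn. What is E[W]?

E[W | stage 1] = (1+8)/2 = 9/2.
E[W | stage 2] = (2+7+12+14)/4 = 35/4.
E[W | stage 3] = (2+8+10+11)/4 = 31/4.
E[W | stage 4] = (9+10)/2 = 19/2.
By the law of total expectation,
E[W] = (1/4)·(9/2) + (1/4)·(35/4) + (1/4)·(31/4) + (1/4)·(19/2) = 61/8.

61/8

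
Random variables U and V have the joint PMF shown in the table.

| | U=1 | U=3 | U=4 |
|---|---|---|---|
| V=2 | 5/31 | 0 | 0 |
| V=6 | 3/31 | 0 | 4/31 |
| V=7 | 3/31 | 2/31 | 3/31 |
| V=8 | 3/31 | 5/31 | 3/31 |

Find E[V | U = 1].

73/14

P(U = 1) = 14/31.
Summing V·P(U=x,V=y) over the conditioning event gives 73/31.
E[V | U = 1] = (73/31) / (14/31) = 73/14.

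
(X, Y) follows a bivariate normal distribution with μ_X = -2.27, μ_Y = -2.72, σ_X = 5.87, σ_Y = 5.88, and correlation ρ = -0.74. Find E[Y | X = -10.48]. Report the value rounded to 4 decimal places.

For a bivariate normal, E[Y | X=x] = μ_Y + ρ·(σ_Y/σ_X)·(x − μ_X).
E[Y | X=-10.48] = -2.72 + (-0.74)·(5.88/5.87)·(-10.48 − (-2.27)) = -2.72 + (-0.74126)·(-8.21) = 3.3657.

3.3657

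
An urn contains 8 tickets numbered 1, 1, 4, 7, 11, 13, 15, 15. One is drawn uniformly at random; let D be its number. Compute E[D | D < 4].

1

P(D < 4) = 1/4.
Σ over the event: 1·1/4 = 1/4.
E[D | D < 4] = (1/4) / (1/4) = 1.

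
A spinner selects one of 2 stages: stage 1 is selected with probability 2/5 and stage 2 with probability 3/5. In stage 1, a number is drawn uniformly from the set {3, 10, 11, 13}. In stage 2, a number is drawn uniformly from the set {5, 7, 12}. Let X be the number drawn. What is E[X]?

E[X | stage 1] = (3+10+11+13)/4 = 37/4.
E[X | stage 2] = (5+7+12)/3 = 8.
By the law of total expectation,
E[X] = (2/5)·(37/4) + (3/5)·(8) = 17/2.

17/2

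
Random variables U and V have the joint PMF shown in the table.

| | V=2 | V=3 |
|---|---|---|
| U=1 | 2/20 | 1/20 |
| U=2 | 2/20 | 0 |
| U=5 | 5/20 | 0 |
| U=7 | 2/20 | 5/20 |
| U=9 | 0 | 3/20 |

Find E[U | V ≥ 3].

7

P(V ≥ 3) = 9/20.
Σ U·P over the event = 1·(1/20) + 7·(5/20) + 9·(3/20) = 63/20.
E[U | V ≥ 3] = (63/20) / (9/20) = 7.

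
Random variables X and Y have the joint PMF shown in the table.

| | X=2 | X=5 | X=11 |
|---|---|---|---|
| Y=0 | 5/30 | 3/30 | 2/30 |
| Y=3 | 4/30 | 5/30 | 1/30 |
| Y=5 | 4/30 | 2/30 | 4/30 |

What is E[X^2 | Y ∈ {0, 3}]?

P(Y ∈ {0, 3}) = 2/3.
Σ X^2·P over the event = 4·(5/30) + 4·(4/30) + 25·(3/30) + 25·(5/30) + 121·(2/30) + 121·(1/30) = 599/30.
E[X^2 | Y ∈ {0, 3}] = (599/30) / (2/3) = 599/20.

599/20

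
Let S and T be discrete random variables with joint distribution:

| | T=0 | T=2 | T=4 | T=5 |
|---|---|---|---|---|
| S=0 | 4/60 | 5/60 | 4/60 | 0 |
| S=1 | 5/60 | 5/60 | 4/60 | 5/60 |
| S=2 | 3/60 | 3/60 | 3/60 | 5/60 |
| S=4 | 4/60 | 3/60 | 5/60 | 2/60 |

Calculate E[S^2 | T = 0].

81/16

P(T = 0) = 4/15.
Σ S^2·P over the event = 0·(4/60) + 1·(5/60) + 4·(3/60) + 16·(4/60) = 27/20.
E[S^2 | T = 0] = (27/20) / (4/15) = 81/16.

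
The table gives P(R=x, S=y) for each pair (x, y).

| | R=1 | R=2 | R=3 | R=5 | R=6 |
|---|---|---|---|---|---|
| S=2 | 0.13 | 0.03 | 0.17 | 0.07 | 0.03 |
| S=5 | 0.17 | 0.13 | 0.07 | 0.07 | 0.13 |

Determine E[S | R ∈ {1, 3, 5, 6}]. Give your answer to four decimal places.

3.5714

P(R ∈ {1, 3, 5, 6}) = 0.84.
Summing S·P(R=x,S=y) over the conditioning event gives 3.00.
E[S | R ∈ {1, 3, 5, 6}] = (3.00) / (0.84) = 3.5714.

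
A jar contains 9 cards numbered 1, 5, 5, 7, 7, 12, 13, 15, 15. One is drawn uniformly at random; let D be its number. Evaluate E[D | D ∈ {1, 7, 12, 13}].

P(D ∈ {1, 7, 12, 13}) = 5/9.
Σ over the event: 1·1/9 + 7·2/9 + 12·1/9 + 13·1/9 = 40/9.
E[D | D ∈ {1, 7, 12, 13}] = (40/9) / (5/9) = 8.

8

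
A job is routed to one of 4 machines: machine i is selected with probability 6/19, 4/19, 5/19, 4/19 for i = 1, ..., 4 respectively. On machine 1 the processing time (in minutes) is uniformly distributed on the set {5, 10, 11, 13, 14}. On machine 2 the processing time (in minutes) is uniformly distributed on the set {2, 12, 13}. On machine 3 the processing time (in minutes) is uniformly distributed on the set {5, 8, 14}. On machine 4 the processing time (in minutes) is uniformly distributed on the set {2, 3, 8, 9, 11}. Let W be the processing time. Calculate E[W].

9

E[W | machine 1] = (5+10+11+13+14)/5 = 53/5.
E[W | machine 2] = (2+12+13)/3 = 9.
E[W | machine 3] = (5+8+14)/3 = 9.
E[W | machine 4] = (2+3+8+9+11)/5 = 33/5.
E[W] = (6/19)·(53/5) + (4/19)·(9) + (5/19)·(9) + (4/19)·(33/5) = 9.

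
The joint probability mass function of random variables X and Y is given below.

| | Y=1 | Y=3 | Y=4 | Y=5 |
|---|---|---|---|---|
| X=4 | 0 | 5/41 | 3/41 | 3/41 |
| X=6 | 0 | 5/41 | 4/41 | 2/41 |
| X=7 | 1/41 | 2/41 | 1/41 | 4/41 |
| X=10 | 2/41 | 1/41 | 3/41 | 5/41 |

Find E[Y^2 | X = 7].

P(X = 7) = 8/41.
Σ Y^2·P over the event = 1·(1/41) + 9·(2/41) + 16·(1/41) + 25·(4/41) = 135/41.
E[Y^2 | X = 7] = (135/41) / (8/41) = 135/8.

135/8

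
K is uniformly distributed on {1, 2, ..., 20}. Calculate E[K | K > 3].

P(K > 3) = 17/20.
E[K | K > 3] = (51/5) / (17/20) = 12.

12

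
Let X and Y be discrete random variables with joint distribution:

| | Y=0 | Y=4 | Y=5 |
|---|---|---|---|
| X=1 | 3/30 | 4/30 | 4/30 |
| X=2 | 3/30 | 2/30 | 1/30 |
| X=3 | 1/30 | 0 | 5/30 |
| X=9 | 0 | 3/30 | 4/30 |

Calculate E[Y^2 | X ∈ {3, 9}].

P(X ∈ {3, 9}) = 13/30.
Σ Y^2·P over the event = 0·(1/30) + 25·(5/30) + 16·(3/30) + 25·(4/30) = 91/10.
E[Y^2 | X ∈ {3, 9}] = (91/10) / (13/30) = 21.

21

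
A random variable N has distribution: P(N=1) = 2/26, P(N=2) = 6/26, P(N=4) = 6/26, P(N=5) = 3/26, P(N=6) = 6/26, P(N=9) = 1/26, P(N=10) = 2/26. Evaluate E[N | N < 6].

P(N < 6) = 17/26.
Σ over the event: 1·1/13 + 2·3/13 + 4·3/13 + 5·3/26 = 53/26.
E[N | N < 6] = (53/26) / (17/26) = 53/17.

53/17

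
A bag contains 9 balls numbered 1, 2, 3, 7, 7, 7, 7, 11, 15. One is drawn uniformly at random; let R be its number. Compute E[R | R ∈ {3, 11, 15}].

P(R ∈ {3, 11, 15}) = 1/3.
Σ over the event: 3·1/9 + 11·1/9 + 15·1/9 = 29/9.
E[R | R ∈ {3, 11, 15}] = (29/9) / (1/3) = 29/3.

29/3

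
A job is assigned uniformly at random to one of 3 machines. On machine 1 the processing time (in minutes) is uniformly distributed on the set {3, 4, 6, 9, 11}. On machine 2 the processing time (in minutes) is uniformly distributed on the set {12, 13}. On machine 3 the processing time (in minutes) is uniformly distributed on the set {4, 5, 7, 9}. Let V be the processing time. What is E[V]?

E[V | machine 1] = (3+4+6+9+11)/5 = 33/5.
E[V | machine 2] = (12+13)/2 = 25/2.
E[V | machine 3] = (4+5+7+9)/4 = 25/4.
By the law of total expectation,
E[V] = (1/3)·(33/5) + (1/3)·(25/2) + (1/3)·(25/4) = 169/20.

169/20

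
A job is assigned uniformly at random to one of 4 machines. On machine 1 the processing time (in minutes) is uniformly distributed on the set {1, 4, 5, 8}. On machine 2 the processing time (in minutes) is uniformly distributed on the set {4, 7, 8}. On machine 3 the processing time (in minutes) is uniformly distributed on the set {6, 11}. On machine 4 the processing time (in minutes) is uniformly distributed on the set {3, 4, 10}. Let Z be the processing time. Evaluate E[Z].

25/4

E[Z | machine 1] = (1+4+5+8)/4 = 9/2.
E[Z | machine 2] = (4+7+8)/3 = 19/3.
E[Z | machine 3] = (6+11)/2 = 17/2.
E[Z | machine 4] = (3+4+10)/3 = 17/3.
E[Z] = (1/4)·(9/2) + (1/4)·(19/3) + (1/4)·(17/2) + (1/4)·(17/3) = 25/4.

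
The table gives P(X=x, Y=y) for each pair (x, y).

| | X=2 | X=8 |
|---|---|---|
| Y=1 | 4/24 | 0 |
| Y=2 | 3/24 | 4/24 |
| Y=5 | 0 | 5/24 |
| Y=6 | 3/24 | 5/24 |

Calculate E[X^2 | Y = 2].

268/7

P(Y = 2) = 7/24.
Σ X^2·P over the event = 4·(3/24) + 64·(4/24) = 67/6.
E[X^2 | Y = 2] = (67/6) / (7/24) = 268/7.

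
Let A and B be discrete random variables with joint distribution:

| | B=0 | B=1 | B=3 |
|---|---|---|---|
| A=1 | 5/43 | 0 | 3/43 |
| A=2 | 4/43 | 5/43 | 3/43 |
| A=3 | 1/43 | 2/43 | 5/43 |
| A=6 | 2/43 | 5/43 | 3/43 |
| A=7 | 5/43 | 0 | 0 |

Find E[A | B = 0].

63/17

P(B = 0) = 17/43.
Σ A·P over the event = 1·(5/43) + 2·(4/43) + 3·(1/43) + 6·(2/43) + 7·(5/43) = 63/43.
E[A | B = 0] = (63/43) / (17/43) = 63/17.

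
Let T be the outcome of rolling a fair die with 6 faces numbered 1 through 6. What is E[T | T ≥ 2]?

Given T ≥ 2, T is equally likely to be any of {2, 3, 4, 5, 6}.
E[T | T ≥ 2] = (2 + 3 + 4 + 5 + 6) / 5 = 4.

4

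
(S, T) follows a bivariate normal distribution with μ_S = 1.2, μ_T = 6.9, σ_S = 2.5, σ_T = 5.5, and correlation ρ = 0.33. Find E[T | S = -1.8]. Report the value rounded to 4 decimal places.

4.7220

E[T | S=x] = μ_T + ρ(σ_T/σ_S)(x − μ_S) for jointly normal variables.
E[T | S=-1.8] = 6.9 + (0.33)·(5.5/2.5)·(-1.8 − (1.2)) = 6.9 + (0.726)·(-3) = 4.7220.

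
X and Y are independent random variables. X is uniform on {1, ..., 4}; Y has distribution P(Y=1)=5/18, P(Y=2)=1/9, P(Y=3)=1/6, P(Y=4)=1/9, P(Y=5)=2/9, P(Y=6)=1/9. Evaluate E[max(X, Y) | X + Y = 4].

14/5

P(X + Y = 4) = 5/36.
Summing max(X,Y)·P(x,y) over outcomes with X + Y = 4 gives 7/18.
E[max(X, Y) | X + Y = 4] = (7/18) / (5/36) = 14/5.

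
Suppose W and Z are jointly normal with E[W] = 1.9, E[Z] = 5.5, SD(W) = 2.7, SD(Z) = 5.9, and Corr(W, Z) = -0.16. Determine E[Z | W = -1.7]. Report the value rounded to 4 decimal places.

6.7587

The regression of Z on W has slope ρ·σ_Z/σ_W and passes through (μ_W, μ_Z).
E[Z | W=-1.7] = 5.5 + (-0.16)·(5.9/2.7)·(-1.7 − (1.9)) = 5.5 + (-0.34963)·(-3.6) = 6.7587.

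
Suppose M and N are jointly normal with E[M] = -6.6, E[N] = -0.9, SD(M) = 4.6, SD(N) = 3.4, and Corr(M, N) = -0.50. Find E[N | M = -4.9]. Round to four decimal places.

-1.5283

The regression of N on M has slope ρ·σ_N/σ_M and passes through (μ_M, μ_N).
E[N | M=-4.9] = -0.9 + (-0.50)·(3.4/4.6)·(-4.9 − (-6.6)) = -0.9 + (-0.36957)·(1.7) = -1.5283.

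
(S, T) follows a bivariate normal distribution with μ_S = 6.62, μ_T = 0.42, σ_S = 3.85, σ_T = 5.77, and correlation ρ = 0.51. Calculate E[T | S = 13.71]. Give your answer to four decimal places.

5.8392

For a bivariate normal, E[T | S=x] = μ_T + ρ·(σ_T/σ_S)·(x − μ_S).
E[T | S=13.71] = 0.42 + (0.51)·(5.77/3.85)·(13.71 − (6.62)) = 0.42 + (0.76434)·(7.09) = 5.8392.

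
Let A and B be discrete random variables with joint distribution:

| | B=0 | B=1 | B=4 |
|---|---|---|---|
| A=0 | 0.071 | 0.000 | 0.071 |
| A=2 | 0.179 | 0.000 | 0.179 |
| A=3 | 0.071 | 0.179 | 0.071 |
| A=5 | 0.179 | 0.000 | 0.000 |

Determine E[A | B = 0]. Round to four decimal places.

2.9320

P(B = 0) = 0.500.
Σ A·P over the event = 0·(0.071) + 2·(0.179) + 3·(0.071) + 5·(0.179) = 1.466.
E[A | B = 0] = (1.466) / (0.500) = 2.9320.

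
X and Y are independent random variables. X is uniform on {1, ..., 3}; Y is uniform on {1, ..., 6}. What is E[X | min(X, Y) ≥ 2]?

5/2

P(min(X, Y) ≥ 2) = 5/9.
Summing X·P(x,y) over outcomes with min(X, Y) ≥ 2 gives 25/18.
E[X | min(X, Y) ≥ 2] = (25/18) / (5/9) = 5/2.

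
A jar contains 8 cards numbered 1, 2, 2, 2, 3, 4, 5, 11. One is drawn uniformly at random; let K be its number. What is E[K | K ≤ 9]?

19/7

P(K ≤ 9) = 7/8.
Σ over the event: 1·1/8 + 2·3/8 + 3·1/8 + 4·1/8 + 5·1/8 = 19/8.
E[K | K ≤ 9] = (19/8) / (7/8) = 19/7.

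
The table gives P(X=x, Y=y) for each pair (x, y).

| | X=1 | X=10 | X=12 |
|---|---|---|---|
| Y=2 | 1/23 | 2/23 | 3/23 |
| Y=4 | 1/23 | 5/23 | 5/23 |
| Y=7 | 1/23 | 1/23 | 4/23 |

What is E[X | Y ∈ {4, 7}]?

P(Y ∈ {4, 7}) = 17/23.
Σ X·P over the event = 1·(1/23) + 1·(1/23) + 10·(5/23) + 10·(1/23) + 12·(5/23) + 12·(4/23) = 170/23.
E[X | Y ∈ {4, 7}] = (170/23) / (17/23) = 10.

10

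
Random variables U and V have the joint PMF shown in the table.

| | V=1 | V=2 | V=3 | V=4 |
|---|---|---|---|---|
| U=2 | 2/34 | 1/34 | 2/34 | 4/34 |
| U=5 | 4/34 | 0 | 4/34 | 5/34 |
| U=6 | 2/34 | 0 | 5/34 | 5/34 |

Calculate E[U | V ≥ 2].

119/26

P(V ≥ 2) = 13/17.
Summing U·P(U=x,V=y) over the conditioning event gives 7/2.
E[U | V ≥ 2] = (7/2) / (13/17) = 119/26.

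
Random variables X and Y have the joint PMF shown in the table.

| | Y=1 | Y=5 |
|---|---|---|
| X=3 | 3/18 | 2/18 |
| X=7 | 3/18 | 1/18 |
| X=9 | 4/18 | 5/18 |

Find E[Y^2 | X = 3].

P(X = 3) = 5/18.
Summing Y^2·P(X=x,Y=y) over the conditioning event gives 53/18.
E[Y^2 | X = 3] = (53/18) / (5/18) = 53/5.

53/5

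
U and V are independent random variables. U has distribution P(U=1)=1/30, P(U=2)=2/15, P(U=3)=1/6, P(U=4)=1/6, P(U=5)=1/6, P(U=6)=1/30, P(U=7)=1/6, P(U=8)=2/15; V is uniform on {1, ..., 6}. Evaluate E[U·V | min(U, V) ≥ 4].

59/2

P(min(U, V) ≥ 4) = 1/3.
Summing UV·P(x,y) over outcomes with min(U, V) ≥ 4 gives 59/6.
E[U·V | min(U, V) ≥ 4] = (59/6) / (1/3) = 59/2.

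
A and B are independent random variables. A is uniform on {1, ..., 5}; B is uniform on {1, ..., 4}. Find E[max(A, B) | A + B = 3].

Outcomes with A + B = 3: (1,2), (2,1), each with probability 1/20.
E[max(A, B) | A + B = 3] = (2 + 2) / 2 = 2.

2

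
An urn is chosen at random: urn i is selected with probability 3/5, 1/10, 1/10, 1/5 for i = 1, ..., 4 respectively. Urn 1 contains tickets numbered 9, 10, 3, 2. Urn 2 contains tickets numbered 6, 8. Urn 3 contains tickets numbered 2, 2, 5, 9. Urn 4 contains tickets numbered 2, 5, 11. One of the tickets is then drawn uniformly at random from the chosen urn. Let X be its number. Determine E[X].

119/20

E[X | urn 1] = (9+10+3+2)/4 = 6.
E[X | urn 2] = (6+8)/2 = 7.
E[X | urn 3] = (2+2+5+9)/4 = 9/2.
E[X | urn 4] = (2+5+11)/3 = 6.
E[X] = (3/5)·(6) + (1/10)·(7) + (1/10)·(9/2) + (1/5)·(6) = 119/20.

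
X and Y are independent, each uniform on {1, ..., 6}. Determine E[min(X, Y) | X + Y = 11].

Outcomes with X + Y = 11: (5,6), (6,5), each with probability 1/36.
E[min(X, Y) | X + Y = 11] = (5 + 5) / 2 = 5.

5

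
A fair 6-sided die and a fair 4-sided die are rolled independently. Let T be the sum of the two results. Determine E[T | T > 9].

10

P(T > 9) = 1/24.
Σ over the event: 10·1/24 = 5/12.
E[T | T > 9] = (5/12) / (1/24) = 10.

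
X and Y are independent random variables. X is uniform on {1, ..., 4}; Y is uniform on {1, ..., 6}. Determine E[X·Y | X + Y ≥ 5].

P(X + Y ≥ 5) = 3/4.
Summing XY·P(x,y) over outcomes with X + Y ≥ 5 gives 65/8.
E[X·Y | X + Y ≥ 5] = (65/8) / (3/4) = 65/6.

65/6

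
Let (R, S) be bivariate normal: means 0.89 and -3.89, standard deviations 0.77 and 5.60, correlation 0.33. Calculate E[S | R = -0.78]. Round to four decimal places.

The regression of S on R has slope ρ·σ_S/σ_R and passes through (μ_R, μ_S).
E[S | R=-0.78] = -3.89 + (0.33)·(5.60/0.77)·(-0.78 − (0.89)) = -3.89 + (2.4)·(-1.67) = -7.8980.

-7.8980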